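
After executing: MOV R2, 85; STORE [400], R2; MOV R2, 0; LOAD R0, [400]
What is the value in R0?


Register and memory trace:
  MOV R2, 85  → R2 = 85
  STORE [400], R2  → mem[400] = 85
  MOV R2, 0  → R2 = 0
  LOAD R0, [400]  → R0 = mem[400] = 85
Final: R0 = 85

85


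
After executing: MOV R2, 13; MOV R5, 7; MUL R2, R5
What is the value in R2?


Register state trace:
  MOV R2, 13  → R2 = 13
  MOV R5, 7  → R5 = 7
  MUL R2, R5  → R2 = 13 * 7 = 91
Final: R2 = 91

91


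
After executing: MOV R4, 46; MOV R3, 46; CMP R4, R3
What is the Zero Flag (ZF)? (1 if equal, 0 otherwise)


Register state trace:
  MOV R4, 46  → R4 = 46
  MOV R3, 46  → R3 = 46
  CMP R4, R3  → computes 46 - 46 = 0
  Result is zero, so values are equal
ZF = 1

1


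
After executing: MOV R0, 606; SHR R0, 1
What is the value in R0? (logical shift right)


Register state trace:
  MOV R0, 606  → R0 = 606
  SHR R0, 1  → R0 = 606 >> 1 = 606 // 2^1 = 303
Final: R0 = 303

303


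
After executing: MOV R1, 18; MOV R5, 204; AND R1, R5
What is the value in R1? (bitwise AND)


Register state trace:
  MOV R1, 18  → R1 = 18 (0b00010010)
  MOV R5, 204  → R5 = 204 (0b11001100)
  AND R1, R5  → R1 = 18 AND 204 = 0 (0b00000000)
Final: R1 = 0

0


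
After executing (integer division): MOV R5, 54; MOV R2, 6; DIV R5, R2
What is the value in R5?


Register state trace:
  MOV R5, 54  → R5 = 54
  MOV R2, 6  → R2 = 6
  DIV R5, R2  → R5 = 54 // 6 = 9
Final: R5 = 9

9


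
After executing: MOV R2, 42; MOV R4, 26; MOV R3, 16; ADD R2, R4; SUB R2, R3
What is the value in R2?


Register state trace:
  MOV R2, 42  → R2 = 42
  MOV R4, 26  → R4 = 26
  MOV R3, 16  → R3 = 16
  ADD R2, R4  → R2 = 42 + 26 = 68
  SUB R2, R3  → R2 = 68 - 16 = 52
Final: R2 = 52

52


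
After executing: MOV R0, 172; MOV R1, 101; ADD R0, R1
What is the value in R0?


Register state trace:
  MOV R0, 172  → R0 = 172
  MOV R1, 101  → R1 = 101
  ADD R0, R1  → R0 = 172 + 101 = 273
Final: R0 = 273

273


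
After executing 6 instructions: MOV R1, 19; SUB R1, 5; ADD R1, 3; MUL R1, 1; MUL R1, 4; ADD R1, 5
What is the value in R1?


Register state trace:
  MOV R1, 19  → R1 = 19
  SUB R1, 5  → R1 = 19 - 5 = 14
  ADD R1, 3  → R1 = 14 + 3 = 17
  MUL R1, 1  → R1 = 17 * 1 = 17
  MUL R1, 4  → R1 = 17 * 4 = 68
  ADD R1, 5  → R1 = 68 + 5 = 73
Final: R1 = 73

73


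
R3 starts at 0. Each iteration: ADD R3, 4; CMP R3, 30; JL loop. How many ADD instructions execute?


Loop trace (R3 starts at 0, target 30, step 4):
  ADD #1: R3 = 0 + 4 = 4  → 4 < 30, loop
  ADD #2: R3 = 4 + 4 = 8  → 8 < 30, loop
  ADD #3: R3 = 8 + 4 = 12  → 12 < 30, loop
  ADD #4: R3 = 12 + 4 = 16  → 16 < 30, loop
  ADD #5: R3 = 16 + 4 = 20  → 20 < 30, loop
  ADD #6: R3 = 20 + 4 = 24  → 24 < 30, loop
  ADD #7: R3 = 24 + 4 = 28  → 28 < 30, loop
  ADD #8: R3 = 28 + 4 = 32  → 32 >= 30, exit
Total ADD instructions: 8

8


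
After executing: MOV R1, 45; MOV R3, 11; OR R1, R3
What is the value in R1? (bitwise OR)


Register state trace:
  MOV R1, 45  → R1 = 45 (0b00101101)
  MOV R3, 11  → R3 = 11 (0b00001011)
  OR R1, R3   → R1 = 45 OR 11 = 47 (0b00101111)
Final: R1 = 47

47


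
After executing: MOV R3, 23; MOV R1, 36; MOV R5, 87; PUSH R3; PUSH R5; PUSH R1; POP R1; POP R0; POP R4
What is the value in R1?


Stack trace (top is rightmost):
  MOV R3, 23  → R3 = 23
  MOV R1, 36  → R1 = 36
  MOV R5, 87  → R5 = 87
  PUSH R3  → stack: [23]
  PUSH R5  → stack: [23, 87]
  PUSH R1  → stack: [23, 87, 36]
  POP R1  → R1 = 36, stack: [23, 87]
  POP R0  → R0 = 87, stack: [23]
  POP R4  → R4 = 23, stack: []
Final: R1 = 36

36


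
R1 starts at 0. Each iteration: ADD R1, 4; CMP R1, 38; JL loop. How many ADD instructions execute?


Loop trace (R1 starts at 0, target 38, step 4):
  ADD #1: R1 = 0 + 4 = 4  → 4 < 38, loop
  ADD #2: R1 = 4 + 4 = 8  → 8 < 38, loop
  ADD #3: R1 = 8 + 4 = 12  → 12 < 38, loop
  ADD #4: R1 = 12 + 4 = 16  → 16 < 38, loop
  ADD #5: R1 = 16 + 4 = 20  → 20 < 38, loop
  ADD #6: R1 = 20 + 4 = 24  → 24 < 38, loop
  ADD #7: R1 = 24 + 4 = 28  → 28 < 38, loop
  ADD #8: R1 = 28 + 4 = 32  → 32 < 38, loop
  ADD #9: R1 = 32 + 4 = 36  → 36 < 38, loop
  ADD #10: R1 = 36 + 4 = 40  → 40 >= 38, exit
Total ADD instructions: 10

10


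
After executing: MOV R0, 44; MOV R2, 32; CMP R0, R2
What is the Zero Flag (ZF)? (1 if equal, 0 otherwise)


Register state trace:
  MOV R0, 44  → R0 = 44
  MOV R2, 32  → R2 = 32
  CMP R0, R2  → computes 44 - 32 = 12
  Result is nonzero, so values are not equal
ZF = 0

0


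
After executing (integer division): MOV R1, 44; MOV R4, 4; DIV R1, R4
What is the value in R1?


Register state trace:
  MOV R1, 44  → R1 = 44
  MOV R4, 4  → R4 = 4
  DIV R1, R4  → R1 = 44 // 4 = 11
Final: R1 = 11

11


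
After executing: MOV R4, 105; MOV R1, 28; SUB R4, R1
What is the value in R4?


Register state trace:
  MOV R4, 105  → R4 = 105
  MOV R1, 28  → R1 = 28
  SUB R4, R1  → R4 = 105 - 28 = 77
Final: R4 = 77

77


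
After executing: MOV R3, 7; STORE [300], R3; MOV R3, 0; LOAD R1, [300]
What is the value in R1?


Register and memory trace:
  MOV R3, 7  → R3 = 7
  STORE [300], R3  → mem[300] = 7
  MOV R3, 0  → R3 = 0
  LOAD R1, [300]  → R1 = mem[300] = 7
Final: R1 = 7

7


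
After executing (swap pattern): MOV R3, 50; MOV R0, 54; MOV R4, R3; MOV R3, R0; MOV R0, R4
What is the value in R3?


Register state trace (swap pattern):
  MOV R3, 50  → R3 = 50
  MOV R0, 54  → R0 = 54
  MOV R4, R3  → R4 = 50  (save R3)
  MOV R3, R0  → R3 = 54  (R3 gets R0's value)
  MOV R0, R4  → R0 = 50  (R0 gets saved value)
Final: R3 = 54

54


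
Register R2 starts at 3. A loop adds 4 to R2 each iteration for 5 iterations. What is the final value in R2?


Starting value: R2 = 3
  Iter 1: R2 = 3 + 4 = 7
  Iter 2: R2 = 7 + 4 = 11
  Iter 3: R2 = 11 + 4 = 15
  Iter 4: R2 = 15 + 4 = 19
  Iter 5: R2 = 19 + 4 = 23
Final: R2 = 23

23


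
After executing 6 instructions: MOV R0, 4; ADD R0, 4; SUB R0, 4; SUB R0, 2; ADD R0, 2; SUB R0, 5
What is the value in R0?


Register state trace:
  MOV R0, 4  → R0 = 4
  ADD R0, 4  → R0 = 4 + 4 = 8
  SUB R0, 4  → R0 = 8 - 4 = 4
  SUB R0, 2  → R0 = 4 - 2 = 2
  ADD R0, 2  → R0 = 2 + 2 = 4
  SUB R0, 5  → R0 = 4 - 5 = -1
Final: R0 = -1

-1


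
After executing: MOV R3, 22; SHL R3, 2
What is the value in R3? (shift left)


Register state trace:
  MOV R3, 22  → R3 = 22
  SHL R3, 2  → R3 = 22 << 2 = 22 * 2^2 = 88
Final: R3 = 88

88


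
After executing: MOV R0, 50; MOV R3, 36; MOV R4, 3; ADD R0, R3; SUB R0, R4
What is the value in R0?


Register state trace:
  MOV R0, 50  → R0 = 50
  MOV R3, 36  → R3 = 36
  MOV R4, 3  → R4 = 3
  ADD R0, R3  → R0 = 50 + 36 = 86
  SUB R0, R4  → R0 = 86 - 3 = 83
Final: R0 = 83

83


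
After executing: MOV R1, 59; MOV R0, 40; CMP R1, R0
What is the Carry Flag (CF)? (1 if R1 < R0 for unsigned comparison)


Register state trace:
  MOV R1, 59  → R1 = 59
  MOV R0, 40  → R0 = 40
  CMP R1, R0  → unsigned 59 - 40: no borrow
  59 >= 40, so CF = 0
CF = 0

0


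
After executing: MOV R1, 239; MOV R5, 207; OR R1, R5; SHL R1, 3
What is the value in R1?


Register state trace:
  MOV R1, 239  → R1 = 239 (0b11101111)
  MOV R5, 207  → R5 = 207 (0b11001111)
  OR R1, R5  → R1 = 239 OR 207 = 239 (0b11101111)
  SHL R1, 3  → R1 = 239 << 3 = 1912
Final: R1 = 1912

1912


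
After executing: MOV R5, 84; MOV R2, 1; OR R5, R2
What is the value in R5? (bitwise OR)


Register state trace:
  MOV R5, 84  → R5 = 84 (0b01010100)
  MOV R2, 1  → R2 = 1 (0b00000001)
  OR R5, R2   → R5 = 84 OR 1 = 85 (0b01010101)
Final: R5 = 85

85


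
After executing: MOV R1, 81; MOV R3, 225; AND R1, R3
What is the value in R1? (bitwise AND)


Register state trace:
  MOV R1, 81  → R1 = 81 (0b01010001)
  MOV R3, 225  → R3 = 225 (0b11100001)
  AND R1, R3  → R1 = 81 AND 225 = 65 (0b01000001)
Final: R1 = 65

65


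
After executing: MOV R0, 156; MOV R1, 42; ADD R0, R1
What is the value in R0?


Register state trace:
  MOV R0, 156  → R0 = 156
  MOV R1, 42  → R1 = 42
  ADD R0, R1  → R0 = 156 + 42 = 198
Final: R0 = 198

198


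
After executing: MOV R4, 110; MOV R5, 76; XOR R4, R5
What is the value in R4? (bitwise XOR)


Register state trace:
  MOV R4, 110  → R4 = 110 (0b01101110)
  MOV R5, 76  → R5 = 76 (0b01001100)
  XOR R4, R5  → R4 = 110 XOR 76 = 34 (0b00100010)
Final: R4 = 34

34


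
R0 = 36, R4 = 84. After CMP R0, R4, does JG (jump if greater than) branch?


Trace:
  R0 = 36, R4 = 84
  CMP R0, R4  → compares 36 vs 84
  JG checks: is 36 greater than 84?
  36 < 84, so condition is false
Branch taken: No

No


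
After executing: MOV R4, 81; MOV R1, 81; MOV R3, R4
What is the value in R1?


Register state trace:
  MOV R4, 81  → R4 = 81
  MOV R1, 81  → R1 = 81
  MOV R3, R4  → R3 = 81
Final: R1 = 81

81


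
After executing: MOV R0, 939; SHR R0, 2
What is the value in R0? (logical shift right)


Register state trace:
  MOV R0, 939  → R0 = 939
  SHR R0, 2  → R0 = 939 >> 2 = 939 // 2^2 = 234
Final: R0 = 234

234


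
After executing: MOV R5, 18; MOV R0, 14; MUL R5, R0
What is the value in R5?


Register state trace:
  MOV R5, 18  → R5 = 18
  MOV R0, 14  → R0 = 14
  MUL R5, R0  → R5 = 18 * 14 = 252
Final: R5 = 252

252


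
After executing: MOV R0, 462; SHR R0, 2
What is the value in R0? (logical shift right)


Register state trace:
  MOV R0, 462  → R0 = 462
  SHR R0, 2  → R0 = 462 >> 2 = 462 // 2^2 = 115
Final: R0 = 115

115


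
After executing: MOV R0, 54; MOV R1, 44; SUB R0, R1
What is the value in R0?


Register state trace:
  MOV R0, 54  → R0 = 54
  MOV R1, 44  → R1 = 44
  SUB R0, R1  → R0 = 54 - 44 = 10
Final: R0 = 10

10


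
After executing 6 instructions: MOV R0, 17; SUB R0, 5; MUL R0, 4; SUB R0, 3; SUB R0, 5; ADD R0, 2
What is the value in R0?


Register state trace:
  MOV R0, 17  → R0 = 17
  SUB R0, 5  → R0 = 17 - 5 = 12
  MUL R0, 4  → R0 = 12 * 4 = 48
  SUB R0, 3  → R0 = 48 - 3 = 45
  SUB R0, 5  → R0 = 45 - 5 = 40
  ADD R0, 2  → R0 = 40 + 2 = 42
Final: R0 = 42

42


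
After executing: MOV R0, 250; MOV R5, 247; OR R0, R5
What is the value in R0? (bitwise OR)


Register state trace:
  MOV R0, 250  → R0 = 250 (0b11111010)
  MOV R5, 247  → R5 = 247 (0b11110111)
  OR R0, R5   → R0 = 250 OR 247 = 255 (0b11111111)
Final: R0 = 255

255


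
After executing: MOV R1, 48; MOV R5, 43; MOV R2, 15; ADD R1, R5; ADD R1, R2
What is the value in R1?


Register state trace:
  MOV R1, 48  → R1 = 48
  MOV R5, 43  → R5 = 43
  MOV R2, 15  → R2 = 15
  ADD R1, R5  → R1 = 48 + 43 = 91
  ADD R1, R2  → R1 = 91 + 15 = 106
Final: R1 = 106

106


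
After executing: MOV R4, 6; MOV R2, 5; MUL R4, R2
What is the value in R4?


Register state trace:
  MOV R4, 6  → R4 = 6
  MOV R2, 5  → R2 = 5
  MUL R4, R2  → R4 = 6 * 5 = 30
Final: R4 = 30

30


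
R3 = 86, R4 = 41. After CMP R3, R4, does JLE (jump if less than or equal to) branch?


Trace:
  R3 = 86, R4 = 41
  CMP R3, R4  → compares 86 vs 41
  JLE checks: is 86 less than or equal to 41?
  86 > 41, so condition is false
Branch taken: No

No


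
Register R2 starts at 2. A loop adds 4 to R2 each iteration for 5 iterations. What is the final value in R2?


Starting value: R2 = 2
  Iter 1: R2 = 2 + 4 = 6
  Iter 2: R2 = 6 + 4 = 10
  Iter 3: R2 = 10 + 4 = 14
  Iter 4: R2 = 14 + 4 = 18
  Iter 5: R2 = 18 + 4 = 22
Final: R2 = 22

22


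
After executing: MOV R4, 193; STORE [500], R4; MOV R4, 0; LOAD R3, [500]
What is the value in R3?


Register and memory trace:
  MOV R4, 193  → R4 = 193
  STORE [500], R4  → mem[500] = 193
  MOV R4, 0  → R4 = 0
  LOAD R3, [500]  → R3 = mem[500] = 193
Final: R3 = 193

193


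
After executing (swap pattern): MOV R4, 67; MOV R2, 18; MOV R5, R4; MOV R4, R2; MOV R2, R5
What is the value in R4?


Register state trace (swap pattern):
  MOV R4, 67  → R4 = 67
  MOV R2, 18  → R2 = 18
  MOV R5, R4  → R5 = 67  (save R4)
  MOV R4, R2  → R4 = 18  (R4 gets R2's value)
  MOV R2, R5  → R2 = 67  (R2 gets saved value)
Final: R4 = 18

18


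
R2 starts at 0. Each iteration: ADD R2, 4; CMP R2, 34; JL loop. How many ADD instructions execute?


Loop trace (R2 starts at 0, target 34, step 4):
  ADD #1: R2 = 0 + 4 = 4  → 4 < 34, loop
  ADD #2: R2 = 4 + 4 = 8  → 8 < 34, loop
  ADD #3: R2 = 8 + 4 = 12  → 12 < 34, loop
  ADD #4: R2 = 12 + 4 = 16  → 16 < 34, loop
  ADD #5: R2 = 16 + 4 = 20  → 20 < 34, loop
  ADD #6: R2 = 20 + 4 = 24  → 24 < 34, loop
  ADD #7: R2 = 24 + 4 = 28  → 28 < 34, loop
  ADD #8: R2 = 28 + 4 = 32  → 32 < 34, loop
  ADD #9: R2 = 32 + 4 = 36  → 36 >= 34, exit
Total ADD instructions: 9

9


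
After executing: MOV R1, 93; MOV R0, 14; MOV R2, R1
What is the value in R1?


Register state trace:
  MOV R1, 93  → R1 = 93
  MOV R0, 14  → R0 = 14
  MOV R2, R1  → R2 = 93
Final: R1 = 93

93


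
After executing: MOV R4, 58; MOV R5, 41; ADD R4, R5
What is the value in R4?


Register state trace:
  MOV R4, 58  → R4 = 58
  MOV R5, 41  → R5 = 41
  ADD R4, R5  → R4 = 58 + 41 = 99
Final: R4 = 99

99


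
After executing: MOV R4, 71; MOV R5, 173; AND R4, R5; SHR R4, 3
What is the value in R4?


Register state trace:
  MOV R4, 71  → R4 = 71 (0b01000111)
  MOV R5, 173  → R5 = 173 (0b10101101)
  AND R4, R5  → R4 = 71 AND 173 = 5 (0b00000101)
  SHR R4, 3  → R4 = 5 >> 3 = 0
Final: R4 = 0

0


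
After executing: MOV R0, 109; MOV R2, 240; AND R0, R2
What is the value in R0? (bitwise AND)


Register state trace:
  MOV R0, 109  → R0 = 109 (0b01101101)
  MOV R2, 240  → R2 = 240 (0b11110000)
  AND R0, R2  → R0 = 109 AND 240 = 96 (0b01100000)
Final: R0 = 96

96


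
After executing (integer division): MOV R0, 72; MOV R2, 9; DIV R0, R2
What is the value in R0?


Register state trace:
  MOV R0, 72  → R0 = 72
  MOV R2, 9  → R2 = 9
  DIV R0, R2  → R0 = 72 // 9 = 8
Final: R0 = 8

8


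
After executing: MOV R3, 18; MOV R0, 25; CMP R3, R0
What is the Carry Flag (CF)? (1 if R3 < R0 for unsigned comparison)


Register state trace:
  MOV R3, 18  → R3 = 18
  MOV R0, 25  → R0 = 25
  CMP R3, R0  → unsigned 18 - 25: borrow occurs
  18 < 25, so CF = 1
CF = 1

1


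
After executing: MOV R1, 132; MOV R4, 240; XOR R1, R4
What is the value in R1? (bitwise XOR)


Register state trace:
  MOV R1, 132  → R1 = 132 (0b10000100)
  MOV R4, 240  → R4 = 240 (0b11110000)
  XOR R1, R4  → R1 = 132 XOR 240 = 116 (0b01110100)
Final: R1 = 116

116


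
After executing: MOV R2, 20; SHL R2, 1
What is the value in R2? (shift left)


Register state trace:
  MOV R2, 20  → R2 = 20
  SHL R2, 1  → R2 = 20 << 1 = 20 * 2^1 = 40
Final: R2 = 40

40


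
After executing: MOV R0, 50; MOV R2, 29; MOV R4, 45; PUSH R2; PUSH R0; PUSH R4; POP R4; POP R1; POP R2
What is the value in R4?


Stack trace (top is rightmost):
  MOV R0, 50  → R0 = 50
  MOV R2, 29  → R2 = 29
  MOV R4, 45  → R4 = 45
  PUSH R2  → stack: [29]
  PUSH R0  → stack: [29, 50]
  PUSH R4  → stack: [29, 50, 45]
  POP R4  → R4 = 45, stack: [29, 50]
  POP R1  → R1 = 50, stack: [29]
  POP R2  → R2 = 29, stack: []
Final: R4 = 45

45


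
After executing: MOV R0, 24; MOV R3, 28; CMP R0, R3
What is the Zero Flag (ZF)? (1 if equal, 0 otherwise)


Register state trace:
  MOV R0, 24  → R0 = 24
  MOV R3, 28  → R3 = 28
  CMP R0, R3  → computes 24 - 28 = -4
  Result is nonzero, so values are not equal
ZF = 0

0


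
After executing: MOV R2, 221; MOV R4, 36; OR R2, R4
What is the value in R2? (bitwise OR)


Register state trace:
  MOV R2, 221  → R2 = 221 (0b11011101)
  MOV R4, 36  → R4 = 36 (0b00100100)
  OR R2, R4   → R2 = 221 OR 36 = 253 (0b11111101)
Final: R2 = 253

253


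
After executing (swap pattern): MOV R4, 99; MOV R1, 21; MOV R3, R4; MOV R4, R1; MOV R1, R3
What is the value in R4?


Register state trace (swap pattern):
  MOV R4, 99  → R4 = 99
  MOV R1, 21  → R1 = 21
  MOV R3, R4  → R3 = 99  (save R4)
  MOV R4, R1  → R4 = 21  (R4 gets R1's value)
  MOV R1, R3  → R1 = 99  (R1 gets saved value)
Final: R4 = 21

21


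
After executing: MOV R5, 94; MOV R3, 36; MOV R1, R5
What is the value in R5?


Register state trace:
  MOV R5, 94  → R5 = 94
  MOV R3, 36  → R3 = 36
  MOV R1, R5  → R1 = 94
Final: R5 = 94

94


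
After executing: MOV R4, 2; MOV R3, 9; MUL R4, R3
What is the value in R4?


Register state trace:
  MOV R4, 2  → R4 = 2
  MOV R3, 9  → R3 = 9
  MUL R4, R3  → R4 = 2 * 9 = 18
Final: R4 = 18

18


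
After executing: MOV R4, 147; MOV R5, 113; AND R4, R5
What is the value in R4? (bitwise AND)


Register state trace:
  MOV R4, 147  → R4 = 147 (0b10010011)
  MOV R5, 113  → R5 = 113 (0b01110001)
  AND R4, R5  → R4 = 147 AND 113 = 17 (0b00010001)
Final: R4 = 17

17


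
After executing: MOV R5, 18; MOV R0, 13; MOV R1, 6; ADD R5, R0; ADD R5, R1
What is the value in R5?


Register state trace:
  MOV R5, 18  → R5 = 18
  MOV R0, 13  → R0 = 13
  MOV R1, 6  → R1 = 6
  ADD R5, R0  → R5 = 18 + 13 = 31
  ADD R5, R1  → R5 = 31 + 6 = 37
Final: R5 = 37

37


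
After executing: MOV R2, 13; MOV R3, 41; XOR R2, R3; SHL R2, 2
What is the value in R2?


Register state trace:
  MOV R2, 13  → R2 = 13 (0b00001101)
  MOV R3, 41  → R3 = 41 (0b00101001)
  XOR R2, R3  → R2 = 13 XOR 41 = 36 (0b00100100)
  SHL R2, 2  → R2 = 36 << 2 = 144
Final: R2 = 144

144


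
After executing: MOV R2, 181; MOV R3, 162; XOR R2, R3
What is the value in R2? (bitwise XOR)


Register state trace:
  MOV R2, 181  → R2 = 181 (0b10110101)
  MOV R3, 162  → R3 = 162 (0b10100010)
  XOR R2, R3  → R2 = 181 XOR 162 = 23 (0b00010111)
Final: R2 = 23

23


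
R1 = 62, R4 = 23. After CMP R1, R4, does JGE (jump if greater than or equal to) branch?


Trace:
  R1 = 62, R4 = 23
  CMP R1, R4  → compares 62 vs 23
  JGE checks: is 62 greater than or equal to 23?
  62 > 23, so condition is true
Branch taken: Yes

Yes


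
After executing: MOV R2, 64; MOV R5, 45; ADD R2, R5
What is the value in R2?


Register state trace:
  MOV R2, 64  → R2 = 64
  MOV R5, 45  → R5 = 45
  ADD R2, R5  → R2 = 64 + 45 = 109
Final: R2 = 109

109


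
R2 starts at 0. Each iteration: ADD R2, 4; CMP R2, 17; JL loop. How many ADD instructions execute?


Loop trace (R2 starts at 0, target 17, step 4):
  ADD #1: R2 = 0 + 4 = 4  → 4 < 17, loop
  ADD #2: R2 = 4 + 4 = 8  → 8 < 17, loop
  ADD #3: R2 = 8 + 4 = 12  → 12 < 17, loop
  ADD #4: R2 = 12 + 4 = 16  → 16 < 17, loop
  ADD #5: R2 = 16 + 4 = 20  → 20 >= 17, exit
Total ADD instructions: 5

5


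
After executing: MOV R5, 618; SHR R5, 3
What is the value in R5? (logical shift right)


Register state trace:
  MOV R5, 618  → R5 = 618
  SHR R5, 3  → R5 = 618 >> 3 = 618 // 2^3 = 77
Final: R5 = 77

77


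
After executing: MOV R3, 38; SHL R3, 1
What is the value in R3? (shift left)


Register state trace:
  MOV R3, 38  → R3 = 38
  SHL R3, 1  → R3 = 38 << 1 = 38 * 2^1 = 76
Final: R3 = 76

76


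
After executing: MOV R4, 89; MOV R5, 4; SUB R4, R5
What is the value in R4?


Register state trace:
  MOV R4, 89  → R4 = 89
  MOV R5, 4  → R5 = 4
  SUB R4, R5  → R4 = 89 - 4 = 85
Final: R4 = 85

85


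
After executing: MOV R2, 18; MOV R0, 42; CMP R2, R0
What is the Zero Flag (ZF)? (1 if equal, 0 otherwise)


Register state trace:
  MOV R2, 18  → R2 = 18
  MOV R0, 42  → R0 = 42
  CMP R2, R0  → computes 18 - 42 = -24
  Result is nonzero, so values are not equal
ZF = 0

0


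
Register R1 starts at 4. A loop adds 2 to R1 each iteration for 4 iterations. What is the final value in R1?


Starting value: R1 = 4
  Iter 1: R1 = 4 + 2 = 6
  Iter 2: R1 = 6 + 2 = 8
  Iter 3: R1 = 8 + 2 = 10
  Iter 4: R1 = 10 + 2 = 12
Final: R1 = 12

12


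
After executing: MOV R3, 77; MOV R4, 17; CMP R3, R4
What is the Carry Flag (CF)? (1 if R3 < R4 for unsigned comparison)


Register state trace:
  MOV R3, 77  → R3 = 77
  MOV R4, 17  → R4 = 17
  CMP R3, R4  → unsigned 77 - 17: no borrow
  77 >= 17, so CF = 0
CF = 0

0


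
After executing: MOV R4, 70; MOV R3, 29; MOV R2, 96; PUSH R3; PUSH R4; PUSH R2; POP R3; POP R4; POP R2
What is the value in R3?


Stack trace (top is rightmost):
  MOV R4, 70  → R4 = 70
  MOV R3, 29  → R3 = 29
  MOV R2, 96  → R2 = 96
  PUSH R3  → stack: [29]
  PUSH R4  → stack: [29, 70]
  PUSH R2  → stack: [29, 70, 96]
  POP R3  → R3 = 96, stack: [29, 70]
  POP R4  → R4 = 70, stack: [29]
  POP R2  → R2 = 29, stack: []
Final: R3 = 96

96


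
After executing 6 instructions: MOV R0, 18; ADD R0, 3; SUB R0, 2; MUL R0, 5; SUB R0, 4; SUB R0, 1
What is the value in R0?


Register state trace:
  MOV R0, 18  → R0 = 18
  ADD R0, 3  → R0 = 18 + 3 = 21
  SUB R0, 2  → R0 = 21 - 2 = 19
  MUL R0, 5  → R0 = 19 * 5 = 95
  SUB R0, 4  → R0 = 95 - 4 = 91
  SUB R0, 1  → R0 = 91 - 1 = 90
Final: R0 = 90

90


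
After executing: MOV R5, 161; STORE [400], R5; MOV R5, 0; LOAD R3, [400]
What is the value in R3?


Register and memory trace:
  MOV R5, 161  → R5 = 161
  STORE [400], R5  → mem[400] = 161
  MOV R5, 0  → R5 = 0
  LOAD R3, [400]  → R3 = mem[400] = 161
Final: R3 = 161

161


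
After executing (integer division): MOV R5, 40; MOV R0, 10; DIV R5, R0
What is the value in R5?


Register state trace:
  MOV R5, 40  → R5 = 40
  MOV R0, 10  → R0 = 10
  DIV R5, R0  → R5 = 40 // 10 = 4
Final: R5 = 4

4


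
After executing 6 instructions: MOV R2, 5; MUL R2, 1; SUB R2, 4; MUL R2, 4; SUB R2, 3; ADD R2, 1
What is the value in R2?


Register state trace:
  MOV R2, 5  → R2 = 5
  MUL R2, 1  → R2 = 5 * 1 = 5
  SUB R2, 4  → R2 = 5 - 4 = 1
  MUL R2, 4  → R2 = 1 * 4 = 4
  SUB R2, 3  → R2 = 4 - 3 = 1
  ADD R2, 1  → R2 = 1 + 1 = 2
Final: R2 = 2

2


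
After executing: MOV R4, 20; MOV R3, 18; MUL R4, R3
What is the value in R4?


Register state trace:
  MOV R4, 20  → R4 = 20
  MOV R3, 18  → R3 = 18
  MUL R4, R3  → R4 = 20 * 18 = 360
Final: R4 = 360

360


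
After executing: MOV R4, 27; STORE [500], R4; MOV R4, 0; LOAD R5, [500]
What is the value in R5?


Register and memory trace:
  MOV R4, 27  → R4 = 27
  STORE [500], R4  → mem[500] = 27
  MOV R4, 0  → R4 = 0
  LOAD R5, [500]  → R5 = mem[500] = 27
Final: R5 = 27

27


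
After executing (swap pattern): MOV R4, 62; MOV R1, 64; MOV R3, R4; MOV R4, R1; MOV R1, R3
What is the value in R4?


Register state trace (swap pattern):
  MOV R4, 62  → R4 = 62
  MOV R1, 64  → R1 = 64
  MOV R3, R4  → R3 = 62  (save R4)
  MOV R4, R1  → R4 = 64  (R4 gets R1's value)
  MOV R1, R3  → R1 = 62  (R1 gets saved value)
Final: R4 = 64

64


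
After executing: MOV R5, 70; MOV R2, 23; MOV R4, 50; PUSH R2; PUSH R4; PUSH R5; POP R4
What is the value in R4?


Stack trace (top is rightmost):
  MOV R5, 70  → R5 = 70
  MOV R2, 23  → R2 = 23
  MOV R4, 50  → R4 = 50
  PUSH R2  → stack: [23]
  PUSH R4  → stack: [23, 50]
  PUSH R5  → stack: [23, 50, 70]
  POP R4  → R4 = 70, stack: [23, 50]
Final: R4 = 70

70


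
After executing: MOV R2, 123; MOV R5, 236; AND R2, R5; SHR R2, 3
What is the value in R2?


Register state trace:
  MOV R2, 123  → R2 = 123 (0b01111011)
  MOV R5, 236  → R5 = 236 (0b11101100)
  AND R2, R5  → R2 = 123 AND 236 = 104 (0b01101000)
  SHR R2, 3  → R2 = 104 >> 3 = 13
Final: R2 = 13

13


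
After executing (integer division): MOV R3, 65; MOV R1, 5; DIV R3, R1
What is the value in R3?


Register state trace:
  MOV R3, 65  → R3 = 65
  MOV R1, 5  → R1 = 5
  DIV R3, R1  → R3 = 65 // 5 = 13
Final: R3 = 13

13


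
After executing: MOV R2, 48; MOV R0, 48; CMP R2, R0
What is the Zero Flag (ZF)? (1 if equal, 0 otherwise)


Register state trace:
  MOV R2, 48  → R2 = 48
  MOV R0, 48  → R0 = 48
  CMP R2, R0  → computes 48 - 48 = 0
  Result is zero, so values are equal
ZF = 1

1


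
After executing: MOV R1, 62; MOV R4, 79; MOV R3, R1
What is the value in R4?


Register state trace:
  MOV R1, 62  → R1 = 62
  MOV R4, 79  → R4 = 79
  MOV R3, R1  → R3 = 62
Final: R4 = 79

79


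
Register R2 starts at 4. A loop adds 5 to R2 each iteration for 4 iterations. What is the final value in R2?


Starting value: R2 = 4
  Iter 1: R2 = 4 + 5 = 9
  Iter 2: R2 = 9 + 5 = 14
  Iter 3: R2 = 14 + 5 = 19
  Iter 4: R2 = 19 + 5 = 24
Final: R2 = 24

24


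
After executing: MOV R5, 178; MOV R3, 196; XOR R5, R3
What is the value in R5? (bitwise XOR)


Register state trace:
  MOV R5, 178  → R5 = 178 (0b10110010)
  MOV R3, 196  → R3 = 196 (0b11000100)
  XOR R5, R3  → R5 = 178 XOR 196 = 118 (0b01110110)
Final: R5 = 118

118


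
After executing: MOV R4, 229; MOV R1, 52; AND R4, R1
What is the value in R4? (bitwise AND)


Register state trace:
  MOV R4, 229  → R4 = 229 (0b11100101)
  MOV R1, 52  → R1 = 52 (0b00110100)
  AND R4, R1  → R4 = 229 AND 52 = 36 (0b00100100)
Final: R4 = 36

36


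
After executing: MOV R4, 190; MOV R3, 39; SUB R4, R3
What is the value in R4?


Register state trace:
  MOV R4, 190  → R4 = 190
  MOV R3, 39  → R3 = 39
  SUB R4, R3  → R4 = 190 - 39 = 151
Final: R4 = 151

151


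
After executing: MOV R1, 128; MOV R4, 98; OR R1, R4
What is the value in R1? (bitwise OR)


Register state trace:
  MOV R1, 128  → R1 = 128 (0b10000000)
  MOV R4, 98  → R4 = 98 (0b01100010)
  OR R1, R4   → R1 = 128 OR 98 = 226 (0b11100010)
Final: R1 = 226

226


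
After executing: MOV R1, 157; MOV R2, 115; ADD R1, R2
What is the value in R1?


Register state trace:
  MOV R1, 157  → R1 = 157
  MOV R2, 115  → R2 = 115
  ADD R1, R2  → R1 = 157 + 115 = 272
Final: R1 = 272

272


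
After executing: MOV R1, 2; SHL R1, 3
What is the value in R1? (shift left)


Register state trace:
  MOV R1, 2  → R1 = 2
  SHL R1, 3  → R1 = 2 << 3 = 2 * 2^3 = 16
Final: R1 = 16

16


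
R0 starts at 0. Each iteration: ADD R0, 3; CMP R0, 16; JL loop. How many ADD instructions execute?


Loop trace (R0 starts at 0, target 16, step 3):
  ADD #1: R0 = 0 + 3 = 3  → 3 < 16, loop
  ADD #2: R0 = 3 + 3 = 6  → 6 < 16, loop
  ADD #3: R0 = 6 + 3 = 9  → 9 < 16, loop
  ADD #4: R0 = 9 + 3 = 12  → 12 < 16, loop
  ADD #5: R0 = 12 + 3 = 15  → 15 < 16, loop
  ADD #6: R0 = 15 + 3 = 18  → 18 >= 16, exit
Total ADD instructions: 6

6


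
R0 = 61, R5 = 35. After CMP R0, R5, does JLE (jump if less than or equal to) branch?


Trace:
  R0 = 61, R5 = 35
  CMP R0, R5  → compares 61 vs 35
  JLE checks: is 61 less than or equal to 35?
  61 > 35, so condition is false
Branch taken: No

No


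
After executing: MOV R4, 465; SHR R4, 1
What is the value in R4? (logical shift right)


Register state trace:
  MOV R4, 465  → R4 = 465
  SHR R4, 1  → R4 = 465 >> 1 = 465 // 2^1 = 232
Final: R4 = 232

232


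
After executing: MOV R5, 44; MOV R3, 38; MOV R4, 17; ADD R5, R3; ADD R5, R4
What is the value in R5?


Register state trace:
  MOV R5, 44  → R5 = 44
  MOV R3, 38  → R3 = 38
  MOV R4, 17  → R4 = 17
  ADD R5, R3  → R5 = 44 + 38 = 82
  ADD R5, R4  → R5 = 82 + 17 = 99
Final: R5 = 99

99


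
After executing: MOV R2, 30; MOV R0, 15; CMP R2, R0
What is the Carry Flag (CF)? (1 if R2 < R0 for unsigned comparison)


Register state trace:
  MOV R2, 30  → R2 = 30
  MOV R0, 15  → R0 = 15
  CMP R2, R0  → unsigned 30 - 15: no borrow
  30 >= 15, so CF = 0
CF = 0

0


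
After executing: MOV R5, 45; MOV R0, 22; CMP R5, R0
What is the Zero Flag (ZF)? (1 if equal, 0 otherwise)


Register state trace:
  MOV R5, 45  → R5 = 45
  MOV R0, 22  → R0 = 22
  CMP R5, R0  → computes 45 - 22 = 23
  Result is nonzero, so values are not equal
ZF = 0

0


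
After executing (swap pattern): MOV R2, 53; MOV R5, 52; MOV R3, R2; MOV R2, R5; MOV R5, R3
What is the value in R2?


Register state trace (swap pattern):
  MOV R2, 53  → R2 = 53
  MOV R5, 52  → R5 = 52
  MOV R3, R2  → R3 = 53  (save R2)
  MOV R2, R5  → R2 = 52  (R2 gets R5's value)
  MOV R5, R3  → R5 = 53  (R5 gets saved value)
Final: R2 = 52

52


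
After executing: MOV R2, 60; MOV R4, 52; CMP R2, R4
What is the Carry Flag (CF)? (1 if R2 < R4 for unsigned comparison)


Register state trace:
  MOV R2, 60  → R2 = 60
  MOV R4, 52  → R4 = 52
  CMP R2, R4  → unsigned 60 - 52: no borrow
  60 >= 52, so CF = 0
CF = 0

0


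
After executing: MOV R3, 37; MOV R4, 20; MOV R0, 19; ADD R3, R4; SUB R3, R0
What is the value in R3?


Register state trace:
  MOV R3, 37  → R3 = 37
  MOV R4, 20  → R4 = 20
  MOV R0, 19  → R0 = 19
  ADD R3, R4  → R3 = 37 + 20 = 57
  SUB R3, R0  → R3 = 57 - 19 = 38
Final: R3 = 38

38


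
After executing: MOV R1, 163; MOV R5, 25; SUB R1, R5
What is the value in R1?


Register state trace:
  MOV R1, 163  → R1 = 163
  MOV R5, 25  → R5 = 25
  SUB R1, R5  → R1 = 163 - 25 = 138
Final: R1 = 138

138


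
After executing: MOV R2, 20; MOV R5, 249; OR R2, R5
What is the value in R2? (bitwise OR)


Register state trace:
  MOV R2, 20  → R2 = 20 (0b00010100)
  MOV R5, 249  → R5 = 249 (0b11111001)
  OR R2, R5   → R2 = 20 OR 249 = 253 (0b11111101)
Final: R2 = 253

253


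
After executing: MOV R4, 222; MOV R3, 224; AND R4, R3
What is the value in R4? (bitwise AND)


Register state trace:
  MOV R4, 222  → R4 = 222 (0b11011110)
  MOV R3, 224  → R3 = 224 (0b11100000)
  AND R4, R3  → R4 = 222 AND 224 = 192 (0b11000000)
Final: R4 = 192

192


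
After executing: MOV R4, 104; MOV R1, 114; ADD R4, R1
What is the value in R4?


Register state trace:
  MOV R4, 104  → R4 = 104
  MOV R1, 114  → R1 = 114
  ADD R4, R1  → R4 = 104 + 114 = 218
Final: R4 = 218

218


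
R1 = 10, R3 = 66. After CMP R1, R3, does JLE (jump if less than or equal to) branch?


Trace:
  R1 = 10, R3 = 66
  CMP R1, R3  → compares 10 vs 66
  JLE checks: is 10 less than or equal to 66?
  10 < 66, so condition is true
Branch taken: Yes

Yes


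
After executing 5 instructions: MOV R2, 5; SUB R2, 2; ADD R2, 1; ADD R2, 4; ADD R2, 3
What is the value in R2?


Register state trace:
  MOV R2, 5  → R2 = 5
  SUB R2, 2  → R2 = 5 - 2 = 3
  ADD R2, 1  → R2 = 3 + 1 = 4
  ADD R2, 4  → R2 = 4 + 4 = 8
  ADD R2, 3  → R2 = 8 + 3 = 11
Final: R2 = 11

11


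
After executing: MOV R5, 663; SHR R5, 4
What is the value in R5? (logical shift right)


Register state trace:
  MOV R5, 663  → R5 = 663
  SHR R5, 4  → R5 = 663 >> 4 = 663 // 2^4 = 41
Final: R5 = 41

41


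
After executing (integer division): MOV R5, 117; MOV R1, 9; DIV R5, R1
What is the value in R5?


Register state trace:
  MOV R5, 117  → R5 = 117
  MOV R1, 9  → R1 = 9
  DIV R5, R1  → R5 = 117 // 9 = 13
Final: R5 = 13

13


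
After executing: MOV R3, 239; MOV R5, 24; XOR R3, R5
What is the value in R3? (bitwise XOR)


Register state trace:
  MOV R3, 239  → R3 = 239 (0b11101111)
  MOV R5, 24  → R5 = 24 (0b00011000)
  XOR R3, R5  → R3 = 239 XOR 24 = 247 (0b11110111)
Final: R3 = 247

247


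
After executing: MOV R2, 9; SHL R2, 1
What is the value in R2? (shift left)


Register state trace:
  MOV R2, 9  → R2 = 9
  SHL R2, 1  → R2 = 9 << 1 = 9 * 2^1 = 18
Final: R2 = 18

18


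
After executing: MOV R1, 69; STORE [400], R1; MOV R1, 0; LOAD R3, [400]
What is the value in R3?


Register and memory trace:
  MOV R1, 69  → R1 = 69
  STORE [400], R1  → mem[400] = 69
  MOV R1, 0  → R1 = 0
  LOAD R3, [400]  → R3 = mem[400] = 69
Final: R3 = 69

69


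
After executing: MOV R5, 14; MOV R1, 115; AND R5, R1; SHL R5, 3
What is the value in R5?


Register state trace:
  MOV R5, 14  → R5 = 14 (0b00001110)
  MOV R1, 115  → R1 = 115 (0b01110011)
  AND R5, R1  → R5 = 14 AND 115 = 2 (0b00000010)
  SHL R5, 3  → R5 = 2 << 3 = 16
Final: R5 = 16

16


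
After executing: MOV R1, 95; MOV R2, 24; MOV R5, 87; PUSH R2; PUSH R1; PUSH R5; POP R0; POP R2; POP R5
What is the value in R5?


Stack trace (top is rightmost):
  MOV R1, 95  → R1 = 95
  MOV R2, 24  → R2 = 24
  MOV R5, 87  → R5 = 87
  PUSH R2  → stack: [24]
  PUSH R1  → stack: [24, 95]
  PUSH R5  → stack: [24, 95, 87]
  POP R0  → R0 = 87, stack: [24, 95]
  POP R2  → R2 = 95, stack: [24]
  POP R5  → R5 = 24, stack: []
Final: R5 = 24

24


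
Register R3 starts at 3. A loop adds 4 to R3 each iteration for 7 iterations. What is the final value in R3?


Starting value: R3 = 3
  Iter 1: R3 = 3 + 4 = 7
  Iter 2: R3 = 7 + 4 = 11
  Iter 3: R3 = 11 + 4 = 15
  Iter 4: R3 = 15 + 4 = 19
  Iter 5: R3 = 19 + 4 = 23
  Iter 6: R3 = 23 + 4 = 27
  Iter 7: R3 = 27 + 4 = 31
Final: R3 = 31

31


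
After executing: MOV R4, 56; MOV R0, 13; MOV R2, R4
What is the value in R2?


Register state trace:
  MOV R4, 56  → R4 = 56
  MOV R0, 13  → R0 = 13
  MOV R2, R4  → R2 = 56
Final: R2 = 56

56


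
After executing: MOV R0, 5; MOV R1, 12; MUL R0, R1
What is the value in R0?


Register state trace:
  MOV R0, 5  → R0 = 5
  MOV R1, 12  → R1 = 12
  MUL R0, R1  → R0 = 5 * 12 = 60
Final: R0 = 60

60


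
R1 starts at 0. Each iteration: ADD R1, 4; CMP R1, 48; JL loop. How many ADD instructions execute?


Loop trace (R1 starts at 0, target 48, step 4):
  ADD #1: R1 = 0 + 4 = 4  → 4 < 48, loop
  ADD #2: R1 = 4 + 4 = 8  → 8 < 48, loop
  ADD #3: R1 = 8 + 4 = 12  → 12 < 48, loop
  ADD #4: R1 = 12 + 4 = 16  → 16 < 48, loop
  ADD #5: R1 = 16 + 4 = 20  → 20 < 48, loop
  ADD #6: R1 = 20 + 4 = 24  → 24 < 48, loop
  ADD #7: R1 = 24 + 4 = 28  → 28 < 48, loop
  ADD #8: R1 = 28 + 4 = 32  → 32 < 48, loop
  ADD #9: R1 = 32 + 4 = 36  → 36 < 48, loop
  ADD #10: R1 = 36 + 4 = 40  → 40 < 48, loop
  ADD #11: R1 = 40 + 4 = 44  → 44 < 48, loop
  ADD #12: R1 = 44 + 4 = 48  → 48 >= 48, exit
Total ADD instructions: 12

12


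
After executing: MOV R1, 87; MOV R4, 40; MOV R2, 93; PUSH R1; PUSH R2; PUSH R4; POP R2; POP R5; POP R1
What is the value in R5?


Stack trace (top is rightmost):
  MOV R1, 87  → R1 = 87
  MOV R4, 40  → R4 = 40
  MOV R2, 93  → R2 = 93
  PUSH R1  → stack: [87]
  PUSH R2  → stack: [87, 93]
  PUSH R4  → stack: [87, 93, 40]
  POP R2  → R2 = 40, stack: [87, 93]
  POP R5  → R5 = 93, stack: [87]
  POP R1  → R1 = 87, stack: []
Final: R5 = 93

93


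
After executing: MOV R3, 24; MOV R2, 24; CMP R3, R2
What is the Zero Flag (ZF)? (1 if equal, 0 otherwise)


Register state trace:
  MOV R3, 24  → R3 = 24
  MOV R2, 24  → R2 = 24
  CMP R3, R2  → computes 24 - 24 = 0
  Result is zero, so values are equal
ZF = 1

1


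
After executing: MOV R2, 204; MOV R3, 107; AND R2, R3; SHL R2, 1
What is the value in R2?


Register state trace:
  MOV R2, 204  → R2 = 204 (0b11001100)
  MOV R3, 107  → R3 = 107 (0b01101011)
  AND R2, R3  → R2 = 204 AND 107 = 72 (0b01001000)
  SHL R2, 1  → R2 = 72 << 1 = 144
Final: R2 = 144

144


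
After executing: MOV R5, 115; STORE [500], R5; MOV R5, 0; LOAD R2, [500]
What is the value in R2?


Register and memory trace:
  MOV R5, 115  → R5 = 115
  STORE [500], R5  → mem[500] = 115
  MOV R5, 0  → R5 = 0
  LOAD R2, [500]  → R2 = mem[500] = 115
Final: R2 = 115

115


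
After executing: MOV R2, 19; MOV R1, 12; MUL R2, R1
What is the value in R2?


Register state trace:
  MOV R2, 19  → R2 = 19
  MOV R1, 12  → R1 = 12
  MUL R2, R1  → R2 = 19 * 12 = 228
Final: R2 = 228

228


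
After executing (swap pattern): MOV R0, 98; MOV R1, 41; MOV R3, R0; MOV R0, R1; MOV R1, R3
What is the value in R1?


Register state trace (swap pattern):
  MOV R0, 98  → R0 = 98
  MOV R1, 41  → R1 = 41
  MOV R3, R0  → R3 = 98  (save R0)
  MOV R0, R1  → R0 = 41  (R0 gets R1's value)
  MOV R1, R3  → R1 = 98  (R1 gets saved value)
Final: R1 = 98

98


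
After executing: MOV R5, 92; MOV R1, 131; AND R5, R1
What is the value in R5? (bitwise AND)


Register state trace:
  MOV R5, 92  → R5 = 92 (0b01011100)
  MOV R1, 131  → R1 = 131 (0b10000011)
  AND R5, R1  → R5 = 92 AND 131 = 0 (0b00000000)
Final: R5 = 0

0


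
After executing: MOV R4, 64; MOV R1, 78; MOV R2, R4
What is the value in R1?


Register state trace:
  MOV R4, 64  → R4 = 64
  MOV R1, 78  → R1 = 78
  MOV R2, R4  → R2 = 64
Final: R1 = 78

78


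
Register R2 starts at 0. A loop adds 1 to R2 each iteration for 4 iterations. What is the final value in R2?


Starting value: R2 = 0
  Iter 1: R2 = 0 + 1 = 1
  Iter 2: R2 = 1 + 1 = 2
  Iter 3: R2 = 2 + 1 = 3
  Iter 4: R2 = 3 + 1 = 4
Final: R2 = 4

4


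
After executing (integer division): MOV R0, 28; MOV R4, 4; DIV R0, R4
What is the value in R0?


Register state trace:
  MOV R0, 28  → R0 = 28
  MOV R4, 4  → R4 = 4
  DIV R0, R4  → R0 = 28 // 4 = 7
Final: R0 = 7

7


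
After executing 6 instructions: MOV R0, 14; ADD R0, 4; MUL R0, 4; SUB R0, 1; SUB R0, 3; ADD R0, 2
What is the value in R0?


Register state trace:
  MOV R0, 14  → R0 = 14
  ADD R0, 4  → R0 = 14 + 4 = 18
  MUL R0, 4  → R0 = 18 * 4 = 72
  SUB R0, 1  → R0 = 72 - 1 = 71
  SUB R0, 3  → R0 = 71 - 3 = 68
  ADD R0, 2  → R0 = 68 + 2 = 70
Final: R0 = 70

70


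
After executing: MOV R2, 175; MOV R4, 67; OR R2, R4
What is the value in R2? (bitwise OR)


Register state trace:
  MOV R2, 175  → R2 = 175 (0b10101111)
  MOV R4, 67  → R4 = 67 (0b01000011)
  OR R2, R4   → R2 = 175 OR 67 = 239 (0b11101111)
Final: R2 = 239

239


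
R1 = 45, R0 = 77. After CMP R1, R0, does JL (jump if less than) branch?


Trace:
  R1 = 45, R0 = 77
  CMP R1, R0  → compares 45 vs 77
  JL checks: is 45 less than 77?
  45 < 77, so condition is true
Branch taken: Yes

Yes


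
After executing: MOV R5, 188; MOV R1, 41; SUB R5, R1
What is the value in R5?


Register state trace:
  MOV R5, 188  → R5 = 188
  MOV R1, 41  → R1 = 41
  SUB R5, R1  → R5 = 188 - 41 = 147
Final: R5 = 147

147


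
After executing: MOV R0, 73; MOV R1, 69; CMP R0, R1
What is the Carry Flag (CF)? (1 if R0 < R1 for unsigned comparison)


Register state trace:
  MOV R0, 73  → R0 = 73
  MOV R1, 69  → R1 = 69
  CMP R0, R1  → unsigned 73 - 69: no borrow
  73 >= 69, so CF = 0
CF = 0

0


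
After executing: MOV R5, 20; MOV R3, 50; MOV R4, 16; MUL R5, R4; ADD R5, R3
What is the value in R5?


Register state trace:
  MOV R5, 20  → R5 = 20
  MOV R3, 50  → R3 = 50
  MOV R4, 16  → R4 = 16
  MUL R5, R4  → R5 = 20 * 16 = 320
  ADD R5, R3  → R5 = 320 + 50 = 370
Final: R5 = 370

370


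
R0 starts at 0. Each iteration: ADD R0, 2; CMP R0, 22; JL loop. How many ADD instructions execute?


Loop trace (R0 starts at 0, target 22, step 2):
  ADD #1: R0 = 0 + 2 = 2  → 2 < 22, loop
  ADD #2: R0 = 2 + 2 = 4  → 4 < 22, loop
  ADD #3: R0 = 4 + 2 = 6  → 6 < 22, loop
  ADD #4: R0 = 6 + 2 = 8  → 8 < 22, loop
  ADD #5: R0 = 8 + 2 = 10  → 10 < 22, loop
  ADD #6: R0 = 10 + 2 = 12  → 12 < 22, loop
  ADD #7: R0 = 12 + 2 = 14  → 14 < 22, loop
  ADD #8: R0 = 14 + 2 = 16  → 16 < 22, loop
  ADD #9: R0 = 16 + 2 = 18  → 18 < 22, loop
  ADD #10: R0 = 18 + 2 = 20  → 20 < 22, loop
  ADD #11: R0 = 20 + 2 = 22  → 22 >= 22, exit
Total ADD instructions: 11

11


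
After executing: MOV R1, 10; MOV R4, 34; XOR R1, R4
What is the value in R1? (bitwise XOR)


Register state trace:
  MOV R1, 10  → R1 = 10 (0b00001010)
  MOV R4, 34  → R4 = 34 (0b00100010)
  XOR R1, R4  → R1 = 10 XOR 34 = 40 (0b00101000)
Final: R1 = 40

40


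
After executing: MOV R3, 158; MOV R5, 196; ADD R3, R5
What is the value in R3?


Register state trace:
  MOV R3, 158  → R3 = 158
  MOV R5, 196  → R5 = 196
  ADD R3, R5  → R3 = 158 + 196 = 354
Final: R3 = 354

354


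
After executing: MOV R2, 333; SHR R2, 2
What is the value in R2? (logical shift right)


Register state trace:
  MOV R2, 333  → R2 = 333
  SHR R2, 2  → R2 = 333 >> 2 = 333 // 2^2 = 83
Final: R2 = 83

83
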